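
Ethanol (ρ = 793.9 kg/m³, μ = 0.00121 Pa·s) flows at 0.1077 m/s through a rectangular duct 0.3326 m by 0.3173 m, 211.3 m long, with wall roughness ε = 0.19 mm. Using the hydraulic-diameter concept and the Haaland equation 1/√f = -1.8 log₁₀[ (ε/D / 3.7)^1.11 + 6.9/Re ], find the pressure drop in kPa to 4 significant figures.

ΔP ≈ 0.07802 kPa

Hydraulic diameter D_h = 4A/P = 4·(0.3326·0.3173)/(2·(0.3326+0.3173)) = 0.4221/1.3 = 0.3248 m.
Re = ρVD_h/μ = 793.9·0.1077·0.3248/0.00121 = 2.295e+04.
ε/D_h = 0.00019/0.3248 = 0.000585; Haaland gives 1/√f = -1.8 log₁₀[6.04e-05+0.000301] = 6.196, so f = 0.02604.
ΔP = f(L/D_h)(ρV²/2) = 0.02604·211.3/0.3248·4.604 = 78.02 Pa.
ΔP = 0.07802 kPa.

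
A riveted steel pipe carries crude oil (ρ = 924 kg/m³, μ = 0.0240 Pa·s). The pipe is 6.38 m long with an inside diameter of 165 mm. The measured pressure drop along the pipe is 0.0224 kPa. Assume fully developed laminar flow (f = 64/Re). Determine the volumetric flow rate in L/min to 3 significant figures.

For laminar flow, f = 64/Re with Re = ρVD/μ, so Darcy-Weisbach reduces to ΔP = 32μLV/D². Solving for V: V = ΔP·D²/(32μL) = 22.4·(0.165)²/(32·0.024·6.38) = 0.1245 m/s.
Check: Re = ρVD/μ = 924·0.1245·0.165/0.024 = 790.6 < 2300, so the laminar assumption holds.
Q = V·A = 0.1245·(π/4·0.165²) = 0.002661 m³/s = 160 L/min.

Q ≈ 160 L/min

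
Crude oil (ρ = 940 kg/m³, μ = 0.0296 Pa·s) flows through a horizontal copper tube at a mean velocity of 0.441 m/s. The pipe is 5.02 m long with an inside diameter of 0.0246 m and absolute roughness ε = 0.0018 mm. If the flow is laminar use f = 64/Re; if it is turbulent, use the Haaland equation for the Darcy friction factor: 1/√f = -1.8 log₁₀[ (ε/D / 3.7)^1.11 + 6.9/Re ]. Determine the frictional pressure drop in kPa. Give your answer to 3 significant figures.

ΔP ≈ 3.47 kPa

Reynolds number Re = ρVD/μ = 940 · 0.441 · 0.0246 / 0.0296 = 344.5.
Re < 2300 → laminar flow, so f = 64/Re = 64/344.5 = 0.1858 (the turbulent correlation is not needed).
Darcy-Weisbach: ΔP = f(L/D)(ρV²/2) = 0.1858·(5.02/0.0246)·(940·0.441²/2) = 0.1858·204.1·91.41 = 3465 Pa.
ΔP = 3465 Pa = 3.47 kPa.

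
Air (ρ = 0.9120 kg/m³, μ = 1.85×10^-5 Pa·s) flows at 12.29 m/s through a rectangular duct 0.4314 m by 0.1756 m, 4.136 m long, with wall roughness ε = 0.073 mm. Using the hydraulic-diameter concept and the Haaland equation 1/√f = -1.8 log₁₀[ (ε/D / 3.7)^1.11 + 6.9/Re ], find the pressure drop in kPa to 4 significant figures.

Hydraulic diameter D_h = 4A/P = 4·(0.4314·0.1756)/(2·(0.4314+0.1756)) = 0.303/1.214 = 0.2496 m.
Re = ρVD_h/μ = 0.912·12.29·0.2496/1.85e-05 = 1.512e+05.
ε/D_h = 7.3e-05/0.2496 = 0.000292; Haaland gives 1/√f = -1.8 log₁₀[2.8e-05+4.56e-05] = 7.44, so f = 0.01807.
ΔP = f(L/D_h)(ρV²/2) = 0.01807·4.136/0.2496·68.88 = 20.62 Pa.
ΔP = 0.02062 kPa.

ΔP ≈ 0.02062 kPa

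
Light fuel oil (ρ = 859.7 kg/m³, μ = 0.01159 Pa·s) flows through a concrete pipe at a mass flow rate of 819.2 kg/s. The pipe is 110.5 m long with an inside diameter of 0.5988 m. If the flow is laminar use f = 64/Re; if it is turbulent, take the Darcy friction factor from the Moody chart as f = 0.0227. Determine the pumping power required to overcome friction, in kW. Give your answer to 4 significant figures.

A = πD²/4 = π(0.5988)²/4 = 0.2816 m²; mean velocity V = ṁ/(ρA) = 819.2/(859.7 · 0.2816) = 3.384 m/s.
Reynolds number Re = ρVD/μ = 859.7 · 3.384 · 0.5988 / 0.0116 = 1.503e+05.
Re > 4000 → turbulent; use the Moody-chart value f = 0.0227.
Darcy-Weisbach: ΔP = f(L/D)(ρV²/2) = 0.0227·(110.5/0.5988)·(859.7·3.384²/2) = 0.0227·184.5·4921 = 2.062e+04 Pa.
Q = ṁ/ρ = 819.2/859.7 = 0.9529 m³/s.
Pumping power P = QΔP = 0.9529·2.062e+04 = 19645 W = 19.64 kW.

P ≈ 19.64 kW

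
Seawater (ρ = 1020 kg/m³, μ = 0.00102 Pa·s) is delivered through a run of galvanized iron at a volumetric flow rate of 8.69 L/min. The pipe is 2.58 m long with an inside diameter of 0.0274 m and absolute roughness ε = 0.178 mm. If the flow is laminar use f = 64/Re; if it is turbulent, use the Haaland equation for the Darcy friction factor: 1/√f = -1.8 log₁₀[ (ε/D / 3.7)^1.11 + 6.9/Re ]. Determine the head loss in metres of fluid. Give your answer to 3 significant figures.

Q = 8.69 L/min = 8.69/60000 = 0.0001448 m³/s.
Cross-sectional area A = πD²/4 = π(0.0274)²/4 = 0.0005896 m²; mean velocity V = Q/A = 0.0001448/0.0005896 = 0.2456 m/s.
Reynolds number Re = ρVD/μ = 1020 · 0.2456 · 0.0274 / 0.00102 = 6730.
Re > 4000 → turbulent. Relative roughness ε/D = 0.000178/0.0274 = 0.0065. Haaland: 1/√f = -1.8 log₁₀[(0.0065/3.7)^1.11 + 6.9/6730] = -1.8 log₁₀[0.000874 + 0.00103] = 4.899, so f = 0.04167.
Darcy-Weisbach: ΔP = f(L/D)(ρV²/2) = 0.04167·(2.58/0.0274)·(1020·0.2456²/2) = 0.04167·94.16·30.77 = 120.7 Pa.
Head loss h_f = ΔP/(ρg) = 120.7/(1020·9.81) = 0.0121 m.

h_f ≈ 0.0121 m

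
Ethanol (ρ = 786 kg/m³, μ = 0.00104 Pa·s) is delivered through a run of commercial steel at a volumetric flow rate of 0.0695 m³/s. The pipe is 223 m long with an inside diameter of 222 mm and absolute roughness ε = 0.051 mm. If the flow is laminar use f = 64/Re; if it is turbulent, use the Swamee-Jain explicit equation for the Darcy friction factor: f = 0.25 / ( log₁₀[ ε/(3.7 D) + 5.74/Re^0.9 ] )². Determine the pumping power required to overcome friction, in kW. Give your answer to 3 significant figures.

P ≈ 1.46 kW

Cross-sectional area A = πD²/4 = π(0.222)²/4 = 0.03871 m²; mean velocity V = Q/A = 0.0695/0.03871 = 1.796 m/s.
Reynolds number Re = ρVD/μ = 786 · 1.796 · 0.222 / 0.00104 = 3.013e+05.
Re > 4000 → turbulent. Relative roughness ε/D = 5.1e-05/0.222 = 0.00023. Swamee-Jain: f = 0.25/(log₁₀[0.00023/3.7 + 5.74/3.013e+05^0.9])² = 0.25/(log₁₀[6.21e-05 + 6.73e-05])² = 0.25/(-3.888)² = 0.01654.
Darcy-Weisbach: ΔP = f(L/D)(ρV²/2) = 0.01654·(223/0.222)·(786·1.796²/2) = 0.01654·1005·1267 = 2.105e+04 Pa.
Pumping power P = QΔP = 0.0695·2.105e+04 = 1463 W = 1.46 kW.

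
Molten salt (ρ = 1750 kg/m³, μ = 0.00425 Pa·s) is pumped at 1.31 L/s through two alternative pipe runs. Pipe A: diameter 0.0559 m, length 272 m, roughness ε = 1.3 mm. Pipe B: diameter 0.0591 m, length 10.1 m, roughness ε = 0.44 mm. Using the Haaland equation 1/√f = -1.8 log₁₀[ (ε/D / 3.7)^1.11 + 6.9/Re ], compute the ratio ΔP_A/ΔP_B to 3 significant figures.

Pipe A: V = Q/A = 0.00131/0.002454 = 0.5338 m/s; Re = 1.229e+04; ε/D = 0.0233; Haaland → f = 0.05445; ΔP_A = f(L/D)(ρV²/2) = 6.605e+04 Pa.
Pipe B: V = Q/A = 0.00131/0.002743 = 0.4775 m/s; Re = 1.162e+04; ε/D = 0.00745; Haaland → f = 0.03956; ΔP_B = f(L/D)(ρV²/2) = 1349 Pa.
ΔP_A/ΔP_B = 6.605e+04/1349 = 49.0.

ΔP_A/ΔP_B ≈ 49.0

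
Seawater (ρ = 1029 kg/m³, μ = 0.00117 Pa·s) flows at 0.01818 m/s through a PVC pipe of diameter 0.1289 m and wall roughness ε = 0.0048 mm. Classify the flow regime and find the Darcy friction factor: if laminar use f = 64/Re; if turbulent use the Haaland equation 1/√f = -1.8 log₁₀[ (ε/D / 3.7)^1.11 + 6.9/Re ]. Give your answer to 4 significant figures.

f ≈ 0.03105

Re = ρVD/μ = 1029·0.01818·0.1289/0.00117 = 2061.
Re < 2300 → laminar, so f = 64/Re = 0.03105 (roughness is irrelevant in laminar flow).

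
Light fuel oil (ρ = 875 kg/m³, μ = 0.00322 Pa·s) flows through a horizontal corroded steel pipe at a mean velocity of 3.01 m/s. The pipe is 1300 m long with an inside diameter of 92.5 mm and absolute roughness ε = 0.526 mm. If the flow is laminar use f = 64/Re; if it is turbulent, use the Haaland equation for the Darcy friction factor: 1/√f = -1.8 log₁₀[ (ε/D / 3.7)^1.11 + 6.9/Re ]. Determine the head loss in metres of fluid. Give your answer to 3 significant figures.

h_f ≈ 212 m

Reynolds number Re = ρVD/μ = 875 · 3.01 · 0.0925 / 0.00322 = 7.566e+04.
Re > 4000 → turbulent. Relative roughness ε/D = 0.000526/0.0925 = 0.00569. Haaland: 1/√f = -1.8 log₁₀[(0.00569/3.7)^1.11 + 6.9/7.566e+04] = -1.8 log₁₀[0.000754 + 9.12e-05] = 5.532, so f = 0.03268.
Darcy-Weisbach: ΔP = f(L/D)(ρV²/2) = 0.03268·(1300/0.0925)·(875·3.01²/2) = 0.03268·1.405e+04·3964 = 1.82e+06 Pa.
Head loss h_f = ΔP/(ρg) = 1.82e+06/(875·9.81) = 212 m.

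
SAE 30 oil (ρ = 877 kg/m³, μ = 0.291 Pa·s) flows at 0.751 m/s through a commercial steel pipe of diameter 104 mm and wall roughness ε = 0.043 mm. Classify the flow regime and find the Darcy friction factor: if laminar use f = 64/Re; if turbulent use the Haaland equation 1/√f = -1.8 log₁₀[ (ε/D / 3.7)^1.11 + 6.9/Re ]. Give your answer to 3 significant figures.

Re = ρVD/μ = 877·0.751·0.104/0.291 = 235.4.
Re < 2300 → laminar, so f = 64/Re = 0.2719 (roughness is irrelevant in laminar flow).

f ≈ 0.272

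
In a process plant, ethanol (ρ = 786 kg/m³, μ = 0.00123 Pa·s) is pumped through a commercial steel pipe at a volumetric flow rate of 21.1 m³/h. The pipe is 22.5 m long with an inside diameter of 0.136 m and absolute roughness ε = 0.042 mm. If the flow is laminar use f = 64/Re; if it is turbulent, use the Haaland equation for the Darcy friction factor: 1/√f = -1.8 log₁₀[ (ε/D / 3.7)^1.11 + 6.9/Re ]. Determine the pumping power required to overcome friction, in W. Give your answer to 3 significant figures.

Q = 21.1 m³/h = 21.1/3600 = 0.005861 m³/s.
Cross-sectional area A = πD²/4 = π(0.136)²/4 = 0.01453 m²; mean velocity V = Q/A = 0.005861/0.01453 = 0.4035 m/s.
Reynolds number Re = ρVD/μ = 786 · 0.4035 · 0.136 / 0.00123 = 3.506e+04.
Re > 4000 → turbulent. Relative roughness ε/D = 4.2e-05/0.136 = 0.000309. Haaland: 1/√f = -1.8 log₁₀[(0.000309/3.7)^1.11 + 6.9/3.506e+04] = -1.8 log₁₀[2.97e-05 + 0.000197] = 6.561, so f = 0.02323.
Darcy-Weisbach: ΔP = f(L/D)(ρV²/2) = 0.02323·(22.5/0.136)·(786·0.4035²/2) = 0.02323·165.4·63.98 = 245.9 Pa.
Pumping power P = QΔP = 0.005861·245.9 = 1.441 W = 1.44 W.

P ≈ 1.44 W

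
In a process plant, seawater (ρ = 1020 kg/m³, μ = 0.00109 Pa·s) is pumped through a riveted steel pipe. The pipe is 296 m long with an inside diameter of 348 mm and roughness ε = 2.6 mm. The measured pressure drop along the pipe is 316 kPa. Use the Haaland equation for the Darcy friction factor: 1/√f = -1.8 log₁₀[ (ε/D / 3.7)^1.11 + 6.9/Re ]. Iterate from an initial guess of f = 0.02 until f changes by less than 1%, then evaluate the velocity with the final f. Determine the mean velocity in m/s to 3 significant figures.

V ≈ 4.59 m/s

Rearranging Darcy-Weisbach: V = √(2·ΔP·D/(f·L·ρ)). With ε/D = 0.0026/0.348 = 0.00747, iterate starting from f = 0.02:
  f = 0.02 → V = √(2·3.16e+05·0.348/(0.02·296·1020)) = 6.035 m/s; Re = ρVD/μ = 1.965e+06; f → 0.03453
  f = 0.03453 → V = 4.593 m/s; Re = 1.496e+06; f → 0.03454
Converged (Δf/f < 1%). With the final f = 0.03454: V = √(2·3.16e+05·0.348/(0.03454·296·1020)) = 4.592 m/s.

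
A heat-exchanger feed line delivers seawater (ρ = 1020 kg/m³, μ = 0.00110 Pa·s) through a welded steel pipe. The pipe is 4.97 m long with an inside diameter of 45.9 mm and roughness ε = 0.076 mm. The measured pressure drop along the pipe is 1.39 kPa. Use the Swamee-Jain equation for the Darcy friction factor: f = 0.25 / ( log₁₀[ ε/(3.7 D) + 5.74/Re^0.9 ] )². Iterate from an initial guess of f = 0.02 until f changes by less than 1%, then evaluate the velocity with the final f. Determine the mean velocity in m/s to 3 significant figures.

V ≈ 0.975 m/s

Rearranging Darcy-Weisbach: V = √(2·ΔP·D/(f·L·ρ)). With ε/D = 7.6e-05/0.0459 = 0.00166, iterate starting from f = 0.02:
  f = 0.02 → V = √(2·1390·0.0459/(0.02·4.97·1020)) = 1.122 m/s; Re = ρVD/μ = 4.775e+04; f → 0.02607
  f = 0.02607 → V = 0.9826 m/s; Re = 4.182e+04; f → 0.02647
  f = 0.02647 → V = 0.9751 m/s; Re = 4.15e+04; f → 0.0265
Converged (Δf/f < 1%). With the final f = 0.0265: V = √(2·1390·0.0459/(0.0265·4.97·1020)) = 0.9746 m/s.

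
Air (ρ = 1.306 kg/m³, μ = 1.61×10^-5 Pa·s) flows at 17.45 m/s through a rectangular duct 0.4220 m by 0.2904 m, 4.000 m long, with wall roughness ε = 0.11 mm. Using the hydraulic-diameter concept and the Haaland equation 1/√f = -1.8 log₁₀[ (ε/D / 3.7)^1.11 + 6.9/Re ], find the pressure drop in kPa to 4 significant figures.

ΔP ≈ 0.03777 kPa

Hydraulic diameter D_h = 4A/P = 4·(0.422·0.2904)/(2·(0.422+0.2904)) = 0.4902/1.425 = 0.344 m.
Re = ρVD_h/μ = 1.306·17.45·0.344/1.61e-05 = 4.87e+05.
ε/D_h = 0.00011/0.344 = 0.00032; Haaland gives 1/√f = -1.8 log₁₀[3.09e-05+1.42e-05] = 7.823, so f = 0.01634.
ΔP = f(L/D_h)(ρV²/2) = 0.01634·4/0.344·198.8 = 37.77 Pa.
ΔP = 0.03777 kPa.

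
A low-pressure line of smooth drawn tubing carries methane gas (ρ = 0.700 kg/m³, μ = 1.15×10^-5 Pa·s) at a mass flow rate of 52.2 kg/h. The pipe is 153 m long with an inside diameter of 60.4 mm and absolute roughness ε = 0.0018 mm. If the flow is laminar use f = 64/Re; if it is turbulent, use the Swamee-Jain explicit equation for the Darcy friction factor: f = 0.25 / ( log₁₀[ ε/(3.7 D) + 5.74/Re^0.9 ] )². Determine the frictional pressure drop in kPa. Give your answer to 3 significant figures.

ΔP ≈ 1.12 kPa

ṁ = 52.2 kg/h = 52.2/3600 = 0.0145 kg/s.
A = πD²/4 = π(0.0604)²/4 = 0.002865 m²; mean velocity V = ṁ/(ρA) = 0.0145/(0.7 · 0.002865) = 7.229 m/s.
Reynolds number Re = ρVD/μ = 0.7 · 7.229 · 0.0604 / 1.15e-05 = 2.658e+04.
Re > 4000 → turbulent. Relative roughness ε/D = 1.8e-06/0.0604 = 2.98e-05. Swamee-Jain: f = 0.25/(log₁₀[2.98e-05/3.7 + 5.74/2.658e+04^0.9])² = 0.25/(log₁₀[8.05e-06 + 0.000598])² = 0.25/(-3.217)² = 0.02415.
Darcy-Weisbach: ΔP = f(L/D)(ρV²/2) = 0.02415·(153/0.0604)·(0.7·7.229²/2) = 0.02415·2533·18.29 = 1119 Pa.
ΔP = 1119 Pa = 1.12 kPa.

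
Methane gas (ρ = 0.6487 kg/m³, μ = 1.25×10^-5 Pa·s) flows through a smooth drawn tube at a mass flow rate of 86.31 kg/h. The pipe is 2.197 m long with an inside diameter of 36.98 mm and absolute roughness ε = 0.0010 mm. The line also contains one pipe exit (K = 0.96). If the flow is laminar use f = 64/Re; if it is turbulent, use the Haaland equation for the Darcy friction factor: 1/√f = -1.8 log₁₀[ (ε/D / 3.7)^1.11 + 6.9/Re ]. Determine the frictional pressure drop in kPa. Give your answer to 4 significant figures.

ṁ = 86.31 kg/h = 86.31/3600 = 0.02397 kg/s.
A = πD²/4 = π(0.03698)²/4 = 0.001074 m²; mean velocity V = ṁ/(ρA) = 0.02397/(0.6487 · 0.001074) = 34.41 m/s.
Reynolds number Re = ρVD/μ = 0.6487 · 34.41 · 0.03698 / 1.25e-05 = 6.604e+04.
Re > 4000 → turbulent. Relative roughness ε/D = 1e-06/0.03698 = 2.7e-05. Haaland: 1/√f = -1.8 log₁₀[(2.7e-05/3.7)^1.11 + 6.9/6.604e+04] = -1.8 log₁₀[1.99e-06 + 0.000104] = 7.151, so f = 0.01956.
Total minor-loss coefficient ΣK = 1·0.96 = 0.96.
ΔP = [f·L/D + ΣK]·(ρV²/2) = [0.01956·2.197/0.03698 + 0.96]·(0.6487·34.41²/2) = [1.162 + 0.96]·384.1 = 814.9 Pa.
ΔP = 814.9 Pa = 0.8149 kPa.

ΔP ≈ 0.8149 kPa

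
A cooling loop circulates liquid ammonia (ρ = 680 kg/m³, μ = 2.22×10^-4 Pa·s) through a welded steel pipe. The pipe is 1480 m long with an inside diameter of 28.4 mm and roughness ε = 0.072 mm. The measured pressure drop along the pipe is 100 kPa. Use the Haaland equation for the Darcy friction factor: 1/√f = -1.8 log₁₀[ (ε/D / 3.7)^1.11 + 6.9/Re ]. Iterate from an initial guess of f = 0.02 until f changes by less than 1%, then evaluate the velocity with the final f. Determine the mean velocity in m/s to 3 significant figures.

Rearranging Darcy-Weisbach: V = √(2·ΔP·D/(f·L·ρ)). With ε/D = 7.2e-05/0.0284 = 0.00254, iterate starting from f = 0.02:
  f = 0.02 → V = √(2·1e+05·0.0284/(0.02·1480·680)) = 0.5312 m/s; Re = ρVD/μ = 4.621e+04; f → 0.02766
  f = 0.02766 → V = 0.4517 m/s; Re = 3.929e+04; f → 0.02807
  f = 0.02807 → V = 0.4484 m/s; Re = 3.901e+04; f → 0.02809
Converged (Δf/f < 1%). With the final f = 0.02809: V = √(2·1e+05·0.0284/(0.02809·1480·680)) = 0.4483 m/s.

V ≈ 0.448 m/s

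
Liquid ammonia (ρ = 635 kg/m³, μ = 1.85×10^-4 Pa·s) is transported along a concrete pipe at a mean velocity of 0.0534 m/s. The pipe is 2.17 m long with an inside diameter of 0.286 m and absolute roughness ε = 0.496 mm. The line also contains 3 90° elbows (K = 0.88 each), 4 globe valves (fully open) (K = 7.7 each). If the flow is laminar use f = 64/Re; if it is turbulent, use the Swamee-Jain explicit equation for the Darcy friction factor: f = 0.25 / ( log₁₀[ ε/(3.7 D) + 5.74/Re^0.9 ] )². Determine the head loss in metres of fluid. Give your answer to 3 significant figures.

h_f ≈ 0.00489 m

Reynolds number Re = ρVD/μ = 635 · 0.0534 · 0.286 / 0.000185 = 5.242e+04.
Re > 4000 → turbulent. Relative roughness ε/D = 0.000496/0.286 = 0.00173. Swamee-Jain: f = 0.25/(log₁₀[0.00173/3.7 + 5.74/5.242e+04^0.9])² = 0.25/(log₁₀[0.000469 + 0.000325])² = 0.25/(-3.101)² = 0.02601.
Total minor-loss coefficient ΣK = 3·0.88 + 4·7.7 = 33.4.
ΔP = [f·L/D + ΣK]·(ρV²/2) = [0.02601·2.17/0.286 + 33.4]·(635·0.0534²/2) = [0.1973 + 33.4]·0.9054 = 30.45 Pa.
Head loss h_f = ΔP/(ρg) = 30.45/(635·9.81) = 0.00489 m.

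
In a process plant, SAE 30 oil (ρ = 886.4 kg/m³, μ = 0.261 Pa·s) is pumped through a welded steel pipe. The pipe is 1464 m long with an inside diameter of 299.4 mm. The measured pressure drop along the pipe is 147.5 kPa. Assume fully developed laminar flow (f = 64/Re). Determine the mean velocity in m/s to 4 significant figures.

V ≈ 1.081 m/s

For laminar flow, f = 64/Re with Re = ρVD/μ, so Darcy-Weisbach reduces to ΔP = 32μLV/D². Solving for V: V = ΔP·D²/(32μL) = 1.475e+05·(0.2994)²/(32·0.261·1464) = 1.081 m/s.
Check: Re = ρVD/μ = 886.4·1.081·0.2994/0.261 = 1100 < 2300, so the laminar assumption holds.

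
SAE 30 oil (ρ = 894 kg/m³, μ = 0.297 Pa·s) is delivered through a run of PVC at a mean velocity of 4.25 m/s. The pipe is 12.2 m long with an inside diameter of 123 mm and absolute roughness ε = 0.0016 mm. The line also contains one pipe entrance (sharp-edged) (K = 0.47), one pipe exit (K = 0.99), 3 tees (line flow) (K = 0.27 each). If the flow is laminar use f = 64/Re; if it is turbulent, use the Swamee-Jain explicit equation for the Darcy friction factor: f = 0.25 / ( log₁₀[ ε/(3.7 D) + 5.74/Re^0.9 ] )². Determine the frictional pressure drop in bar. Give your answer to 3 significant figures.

ΔP ≈ 0.509 bar

Reynolds number Re = ρVD/μ = 894 · 4.25 · 0.123 / 0.297 = 1574.
Re < 2300 → laminar flow, so f = 64/Re = 64/1574 = 0.04067 (the turbulent correlation is not needed).
Total minor-loss coefficient ΣK = 1·0.47 + 1·0.99 + 3·0.27 = 2.27.
ΔP = [f·L/D + ΣK]·(ρV²/2) = [0.04067·12.2/0.123 + 2.27]·(894·4.25²/2) = [4.034 + 2.27]·8074 = 5.09e+04 Pa.
ΔP = 5.09e+04 Pa = 0.509 bar.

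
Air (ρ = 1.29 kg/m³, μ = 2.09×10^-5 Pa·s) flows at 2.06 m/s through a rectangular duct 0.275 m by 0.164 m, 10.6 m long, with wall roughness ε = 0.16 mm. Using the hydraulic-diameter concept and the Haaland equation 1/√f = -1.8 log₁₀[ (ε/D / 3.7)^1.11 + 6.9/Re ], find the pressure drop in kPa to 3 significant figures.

ΔP ≈ 0.00364 kPa

Hydraulic diameter D_h = 4A/P = 4·(0.275·0.164)/(2·(0.275+0.164)) = 0.1804/0.878 = 0.2055 m.
Re = ρVD_h/μ = 1.29·2.06·0.2055/2.09e-05 = 2.612e+04.
ε/D_h = 0.00016/0.2055 = 0.000779; Haaland gives 1/√f = -1.8 log₁₀[8.29e-05+0.000264] = 6.227, so f = 0.02579.
ΔP = f(L/D_h)(ρV²/2) = 0.02579·10.6/0.2055·2.737 = 3.641 Pa.
ΔP = 0.00364 kPa.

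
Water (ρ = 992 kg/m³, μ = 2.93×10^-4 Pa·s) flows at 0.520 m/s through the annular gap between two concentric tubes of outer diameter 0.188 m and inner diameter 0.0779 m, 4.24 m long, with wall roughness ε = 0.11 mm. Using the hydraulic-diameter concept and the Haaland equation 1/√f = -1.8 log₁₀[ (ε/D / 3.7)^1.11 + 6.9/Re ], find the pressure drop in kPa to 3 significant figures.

ΔP ≈ 0.108 kPa

Hydraulic diameter D_h = 4A/P = D_o - D_i = 0.188 - 0.0779 = 0.1101 m.
Re = ρVD_h/μ = 992·0.52·0.1101/0.000293 = 1.938e+05.
ε/D_h = 0.00011/0.1101 = 0.000999; Haaland gives 1/√f = -1.8 log₁₀[0.000109+3.56e-05] = 6.91, so f = 0.02094.
ΔP = f(L/D_h)(ρV²/2) = 0.02094·4.24/0.1101·134.1 = 108.2 Pa.
ΔP = 0.108 kPa.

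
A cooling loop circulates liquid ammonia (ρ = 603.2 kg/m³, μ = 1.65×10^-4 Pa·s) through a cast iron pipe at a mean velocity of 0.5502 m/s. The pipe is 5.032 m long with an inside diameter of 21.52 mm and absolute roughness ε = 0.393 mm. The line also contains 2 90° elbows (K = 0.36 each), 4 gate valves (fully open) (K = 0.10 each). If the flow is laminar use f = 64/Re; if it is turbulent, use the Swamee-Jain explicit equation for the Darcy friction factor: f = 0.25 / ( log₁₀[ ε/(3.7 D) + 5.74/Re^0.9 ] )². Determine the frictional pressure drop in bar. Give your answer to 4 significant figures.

ΔP ≈ 0.01134 bar

Reynolds number Re = ρVD/μ = 603.2 · 0.5502 · 0.02152 / 0.000165 = 4.329e+04.
Re > 4000 → turbulent. Relative roughness ε/D = 0.000393/0.02152 = 0.0183. Swamee-Jain: f = 0.25/(log₁₀[0.0183/3.7 + 5.74/4.329e+04^0.9])² = 0.25/(log₁₀[0.00494 + 0.000386])² = 0.25/(-2.274)² = 0.04835.
Total minor-loss coefficient ΣK = 2·0.36 + 4·0.1 = 1.12.
ΔP = [f·L/D + ΣK]·(ρV²/2) = [0.04835·5.032/0.02152 + 1.12]·(603.2·0.5502²/2) = [11.3 + 1.12]·91.3 = 1134 Pa.
ΔP = 1134 Pa = 0.01134 bar.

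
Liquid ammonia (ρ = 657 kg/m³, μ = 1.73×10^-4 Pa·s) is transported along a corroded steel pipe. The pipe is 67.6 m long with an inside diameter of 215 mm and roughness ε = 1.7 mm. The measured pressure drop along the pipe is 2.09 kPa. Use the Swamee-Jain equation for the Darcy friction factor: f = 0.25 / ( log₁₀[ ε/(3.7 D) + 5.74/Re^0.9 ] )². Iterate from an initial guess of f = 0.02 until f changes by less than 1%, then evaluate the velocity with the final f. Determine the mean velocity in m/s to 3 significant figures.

Rearranging Darcy-Weisbach: V = √(2·ΔP·D/(f·L·ρ)). With ε/D = 0.0017/0.215 = 0.00791, iterate starting from f = 0.02:
  f = 0.02 → V = √(2·2090·0.215/(0.02·67.6·657)) = 1.006 m/s; Re = ρVD/μ = 8.213e+05; f → 0.03521
  f = 0.03521 → V = 0.7581 m/s; Re = 6.19e+05; f → 0.03525
Converged (Δf/f < 1%). With the final f = 0.03525: V = √(2·2090·0.215/(0.03525·67.6·657)) = 0.7576 m/s.

V ≈ 0.758 m/s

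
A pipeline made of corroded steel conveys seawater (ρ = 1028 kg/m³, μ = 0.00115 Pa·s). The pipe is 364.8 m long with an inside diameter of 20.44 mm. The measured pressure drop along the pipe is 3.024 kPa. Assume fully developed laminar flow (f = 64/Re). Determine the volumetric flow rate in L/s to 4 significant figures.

Q ≈ 0.03088 L/s

For laminar flow, f = 64/Re with Re = ρVD/μ, so Darcy-Weisbach reduces to ΔP = 32μLV/D². Solving for V: V = ΔP·D²/(32μL) = 3024·(0.02044)²/(32·0.00115·364.8) = 0.09411 m/s.
Check: Re = ρVD/μ = 1028·0.09411·0.02044/0.00115 = 1720 < 2300, so the laminar assumption holds.
Q = V·A = 0.09411·(π/4·0.02044²) = 3.088e-05 m³/s = 0.03088 L/s.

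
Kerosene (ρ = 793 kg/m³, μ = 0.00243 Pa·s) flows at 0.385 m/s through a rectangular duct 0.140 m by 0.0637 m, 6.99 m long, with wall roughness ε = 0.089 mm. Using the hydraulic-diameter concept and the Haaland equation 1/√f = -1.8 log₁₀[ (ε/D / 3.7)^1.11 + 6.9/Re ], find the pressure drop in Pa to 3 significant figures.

ΔP ≈ 148 Pa

Hydraulic diameter D_h = 4A/P = 4·(0.14·0.0637)/(2·(0.14+0.0637)) = 0.03567/0.4074 = 0.08756 m.
Re = ρVD_h/μ = 793·0.385·0.08756/0.00243 = 1.1e+04.
ε/D_h = 8.9e-05/0.08756 = 0.00102; Haaland gives 1/√f = -1.8 log₁₀[0.000111+0.000627] = 5.637, so f = 0.03147.
ΔP = f(L/D_h)(ρV²/2) = 0.03147·6.99/0.08756·58.77 = 147.7 Pa.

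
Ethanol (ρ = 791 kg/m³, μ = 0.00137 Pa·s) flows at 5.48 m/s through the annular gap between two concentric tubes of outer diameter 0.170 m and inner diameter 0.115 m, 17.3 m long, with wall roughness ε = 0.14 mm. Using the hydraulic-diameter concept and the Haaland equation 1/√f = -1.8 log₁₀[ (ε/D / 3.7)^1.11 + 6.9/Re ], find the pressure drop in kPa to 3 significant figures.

Hydraulic diameter D_h = 4A/P = D_o - D_i = 0.17 - 0.115 = 0.055 m.
Re = ρVD_h/μ = 791·5.48·0.055/0.00137 = 1.74e+05.
ε/D_h = 0.00014/0.055 = 0.00255; Haaland gives 1/√f = -1.8 log₁₀[0.000309+3.97e-05] = 6.224, so f = 0.02581.
ΔP = f(L/D_h)(ρV²/2) = 0.02581·17.3/0.055·1.188e+04 = 9.644e+04 Pa.
ΔP = 96.4 kPa.

ΔP ≈ 96.4 kPa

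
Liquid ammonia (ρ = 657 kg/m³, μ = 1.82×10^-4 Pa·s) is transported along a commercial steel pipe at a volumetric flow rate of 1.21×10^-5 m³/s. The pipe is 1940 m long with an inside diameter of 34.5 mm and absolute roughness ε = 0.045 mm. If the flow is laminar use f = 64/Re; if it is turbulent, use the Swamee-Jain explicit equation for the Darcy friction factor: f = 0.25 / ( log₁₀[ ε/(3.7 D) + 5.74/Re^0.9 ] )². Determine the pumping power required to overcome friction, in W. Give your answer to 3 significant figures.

Cross-sectional area A = πD²/4 = π(0.0345)²/4 = 0.0009348 m²; mean velocity V = Q/A = 1.21e-05/0.0009348 = 0.01294 m/s.
Reynolds number Re = ρVD/μ = 657 · 0.01294 · 0.0345 / 0.000182 = 1612.
Re < 2300 → laminar flow, so f = 64/Re = 64/1612 = 0.0397 (the turbulent correlation is not needed).
Darcy-Weisbach: ΔP = f(L/D)(ρV²/2) = 0.0397·(1940/0.0345)·(657·0.01294²/2) = 0.0397·5.623e+04·0.05504 = 122.9 Pa.
Pumping power P = QΔP = 1.21e-05·122.9 = 0.001487 W = 0.00149 W.

P ≈ 0.00149 W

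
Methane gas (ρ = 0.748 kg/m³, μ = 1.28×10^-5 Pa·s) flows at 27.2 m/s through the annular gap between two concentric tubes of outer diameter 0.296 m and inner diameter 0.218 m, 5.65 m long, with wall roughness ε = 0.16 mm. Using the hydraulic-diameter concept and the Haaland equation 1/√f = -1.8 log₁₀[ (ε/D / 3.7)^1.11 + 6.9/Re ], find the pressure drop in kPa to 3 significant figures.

ΔP ≈ 0.498 kPa

Hydraulic diameter D_h = 4A/P = D_o - D_i = 0.296 - 0.218 = 0.078 m.
Re = ρVD_h/μ = 0.748·27.2·0.078/1.28e-05 = 1.24e+05.
ε/D_h = 0.00016/0.078 = 0.00205; Haaland gives 1/√f = -1.8 log₁₀[0.000243+5.57e-05] = 6.345, so f = 0.02484.
ΔP = f(L/D_h)(ρV²/2) = 0.02484·5.65/0.078·276.7 = 497.9 Pa.
ΔP = 0.498 kPa.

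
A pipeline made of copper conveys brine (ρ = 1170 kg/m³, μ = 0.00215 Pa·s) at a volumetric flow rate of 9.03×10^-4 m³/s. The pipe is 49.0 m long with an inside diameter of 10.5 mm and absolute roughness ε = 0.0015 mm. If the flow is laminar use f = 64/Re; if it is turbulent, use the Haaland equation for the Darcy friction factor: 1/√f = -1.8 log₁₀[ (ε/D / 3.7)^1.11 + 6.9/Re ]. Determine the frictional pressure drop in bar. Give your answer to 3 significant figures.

Cross-sectional area A = πD²/4 = π(0.0105)²/4 = 8.659e-05 m²; mean velocity V = Q/A = 0.000903/8.659e-05 = 10.43 m/s.
Reynolds number Re = ρVD/μ = 1170 · 10.43 · 0.0105 / 0.00215 = 5.959e+04.
Re > 4000 → turbulent. Relative roughness ε/D = 1.5e-06/0.0105 = 0.000143. Haaland: 1/√f = -1.8 log₁₀[(0.000143/3.7)^1.11 + 6.9/5.959e+04] = -1.8 log₁₀[1.26e-05 + 0.000116] = 7.004, so f = 0.02038.
Darcy-Weisbach: ΔP = f(L/D)(ρV²/2) = 0.02038·(49/0.0105)·(1170·10.43²/2) = 0.02038·4667·6.362e+04 = 6.051e+06 Pa.
ΔP = 6.051e+06 Pa = 60.5 bar.

ΔP ≈ 60.5 bar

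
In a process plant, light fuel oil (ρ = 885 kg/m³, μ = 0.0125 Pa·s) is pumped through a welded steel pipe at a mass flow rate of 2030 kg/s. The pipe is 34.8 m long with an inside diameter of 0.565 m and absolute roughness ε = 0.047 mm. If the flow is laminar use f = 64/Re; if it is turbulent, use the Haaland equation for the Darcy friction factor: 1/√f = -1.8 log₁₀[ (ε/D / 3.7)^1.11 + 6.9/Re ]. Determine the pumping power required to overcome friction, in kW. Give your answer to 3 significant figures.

P ≈ 76.7 kW

A = πD²/4 = π(0.565)²/4 = 0.2507 m²; mean velocity V = ṁ/(ρA) = 2030/(885 · 0.2507) = 9.149 m/s.
Reynolds number Re = ρVD/μ = 885 · 9.149 · 0.565 / 0.0125 = 3.66e+05.
Re > 4000 → turbulent. Relative roughness ε/D = 4.7e-05/0.565 = 8.32e-05. Haaland: 1/√f = -1.8 log₁₀[(8.32e-05/3.7)^1.11 + 6.9/3.66e+05] = -1.8 log₁₀[6.93e-06 + 1.89e-05] = 8.26, so f = 0.01466.
Darcy-Weisbach: ΔP = f(L/D)(ρV²/2) = 0.01466·(34.8/0.565)·(885·9.149²/2) = 0.01466·61.59·3.704e+04 = 3.344e+04 Pa.
Q = ṁ/ρ = 2030/885 = 2.294 m³/s.
Pumping power P = QΔP = 2.294·3.344e+04 = 76700 W = 76.7 kW.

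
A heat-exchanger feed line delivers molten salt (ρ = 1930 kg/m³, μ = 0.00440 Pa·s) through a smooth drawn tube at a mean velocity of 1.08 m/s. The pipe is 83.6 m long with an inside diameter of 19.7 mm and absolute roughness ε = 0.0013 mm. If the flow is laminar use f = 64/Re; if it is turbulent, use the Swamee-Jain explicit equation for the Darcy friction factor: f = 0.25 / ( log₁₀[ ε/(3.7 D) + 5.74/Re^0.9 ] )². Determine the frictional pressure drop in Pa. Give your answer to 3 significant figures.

ΔP ≈ 151000 Pa

Reynolds number Re = ρVD/μ = 1930 · 1.08 · 0.0197 / 0.0044 = 9332.
Re > 4000 → turbulent. Relative roughness ε/D = 1.3e-06/0.0197 = 6.6e-05. Swamee-Jain: f = 0.25/(log₁₀[6.6e-05/3.7 + 5.74/9332^0.9])² = 0.25/(log₁₀[1.78e-05 + 0.00153])² = 0.25/(-2.809)² = 0.03168.
Darcy-Weisbach: ΔP = f(L/D)(ρV²/2) = 0.03168·(83.6/0.0197)·(1930·1.08²/2) = 0.03168·4244·1126 = 1.513e+05 Pa.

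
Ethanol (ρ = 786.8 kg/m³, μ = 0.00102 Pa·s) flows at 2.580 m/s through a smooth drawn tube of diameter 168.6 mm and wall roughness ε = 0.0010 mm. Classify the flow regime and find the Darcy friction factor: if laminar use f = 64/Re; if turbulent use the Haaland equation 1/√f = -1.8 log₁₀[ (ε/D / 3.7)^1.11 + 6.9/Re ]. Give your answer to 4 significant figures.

Re = ρVD/μ = 786.8·2.58·0.1686/0.00102 = 3.355e+05.
Re > 4000 → turbulent. ε/D = 1e-06/0.1686 = 5.93e-06; Haaland: 1/√f = -1.8 log₁₀[3.69e-07 + 2.06e-05] = 8.422, so f = 0.0141.

f ≈ 0.01410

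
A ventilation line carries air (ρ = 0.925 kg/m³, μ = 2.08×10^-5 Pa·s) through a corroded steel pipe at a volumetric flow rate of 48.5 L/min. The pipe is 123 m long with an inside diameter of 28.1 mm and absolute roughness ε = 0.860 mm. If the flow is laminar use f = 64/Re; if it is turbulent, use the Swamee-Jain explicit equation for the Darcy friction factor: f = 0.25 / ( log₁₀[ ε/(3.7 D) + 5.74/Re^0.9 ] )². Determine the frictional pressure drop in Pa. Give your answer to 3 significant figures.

ΔP ≈ 135 Pa

Q = 48.5 L/min = 48.5/60000 = 0.0008083 m³/s.
Cross-sectional area A = πD²/4 = π(0.0281)²/4 = 0.0006202 m²; mean velocity V = Q/A = 0.0008083/0.0006202 = 1.303 m/s.
Reynolds number Re = ρVD/μ = 0.925 · 1.303 · 0.0281 / 2.08e-05 = 1629.
Re < 2300 → laminar flow, so f = 64/Re = 64/1629 = 0.03929 (the turbulent correlation is not needed).
Darcy-Weisbach: ΔP = f(L/D)(ρV²/2) = 0.03929·(123/0.0281)·(0.925·1.303²/2) = 0.03929·4377·0.7858 = 135.1 Pa.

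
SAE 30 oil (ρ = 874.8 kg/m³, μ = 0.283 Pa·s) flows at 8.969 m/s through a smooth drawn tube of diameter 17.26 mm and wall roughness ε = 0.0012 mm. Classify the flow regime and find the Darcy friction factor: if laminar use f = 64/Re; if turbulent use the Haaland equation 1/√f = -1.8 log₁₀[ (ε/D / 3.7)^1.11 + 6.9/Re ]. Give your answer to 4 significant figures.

f ≈ 0.1337

Re = ρVD/μ = 874.8·8.969·0.01726/0.283 = 478.5.
Re < 2300 → laminar, so f = 64/Re = 0.1337 (roughness is irrelevant in laminar flow).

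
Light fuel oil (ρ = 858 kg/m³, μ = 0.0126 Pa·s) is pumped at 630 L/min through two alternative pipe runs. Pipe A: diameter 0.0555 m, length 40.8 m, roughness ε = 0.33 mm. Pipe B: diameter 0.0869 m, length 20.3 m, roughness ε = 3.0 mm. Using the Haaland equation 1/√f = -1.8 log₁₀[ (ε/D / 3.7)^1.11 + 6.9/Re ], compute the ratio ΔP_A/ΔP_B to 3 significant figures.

ΔP_A/ΔP_B ≈ 10.8

Pipe A: V = Q/A = 0.0105/0.002419 = 4.34 m/s; Re = 1.64e+04; ε/D = 0.00595; Haaland → f = 0.03629; ΔP_A = f(L/D)(ρV²/2) = 2.156e+05 Pa.
Pipe B: V = Q/A = 0.0105/0.005931 = 1.77 m/s; Re = 1.048e+04; ε/D = 0.0345; Haaland → f = 0.06348; ΔP_B = f(L/D)(ρV²/2) = 1.994e+04 Pa.
ΔP_A/ΔP_B = 2.156e+05/1.994e+04 = 10.8.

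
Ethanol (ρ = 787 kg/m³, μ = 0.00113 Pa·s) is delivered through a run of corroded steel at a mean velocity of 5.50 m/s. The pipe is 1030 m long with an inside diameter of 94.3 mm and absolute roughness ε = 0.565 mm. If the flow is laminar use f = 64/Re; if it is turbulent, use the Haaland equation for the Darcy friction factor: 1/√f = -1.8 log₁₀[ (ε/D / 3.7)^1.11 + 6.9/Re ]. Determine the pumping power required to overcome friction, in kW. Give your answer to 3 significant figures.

Reynolds number Re = ρVD/μ = 787 · 5.5 · 0.0943 / 0.00113 = 3.612e+05.
Re > 4000 → turbulent. Relative roughness ε/D = 0.000565/0.0943 = 0.00599. Haaland: 1/√f = -1.8 log₁₀[(0.00599/3.7)^1.11 + 6.9/3.612e+05] = -1.8 log₁₀[0.000799 + 1.91e-05] = 5.557, so f = 0.03238.
Darcy-Weisbach: ΔP = f(L/D)(ρV²/2) = 0.03238·(1030/0.0943)·(787·5.5²/2) = 0.03238·1.092e+04·1.19e+04 = 4.21e+06 Pa.
Q = V·A = 5.5·0.006984 = 0.03841 m³/s.
Pumping power P = QΔP = 0.03841·4.21e+06 = 161700 W = 162 kW.

P ≈ 162 kW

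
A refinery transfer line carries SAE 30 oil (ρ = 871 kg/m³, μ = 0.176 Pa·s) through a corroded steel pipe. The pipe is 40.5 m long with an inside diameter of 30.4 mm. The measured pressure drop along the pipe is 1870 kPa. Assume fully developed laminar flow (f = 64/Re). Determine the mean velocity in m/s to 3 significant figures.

V ≈ 7.58 m/s

For laminar flow, f = 64/Re with Re = ρVD/μ, so Darcy-Weisbach reduces to ΔP = 32μLV/D². Solving for V: V = ΔP·D²/(32μL) = 1.87e+06·(0.0304)²/(32·0.176·40.5) = 7.577 m/s.
Check: Re = ρVD/μ = 871·7.577·0.0304/0.176 = 1140 < 2300, so the laminar assumption holds.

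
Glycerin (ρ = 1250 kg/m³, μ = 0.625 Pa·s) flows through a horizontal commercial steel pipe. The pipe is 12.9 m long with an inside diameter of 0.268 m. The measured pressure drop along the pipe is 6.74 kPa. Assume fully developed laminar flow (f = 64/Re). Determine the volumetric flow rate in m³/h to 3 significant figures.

For laminar flow, f = 64/Re with Re = ρVD/μ, so Darcy-Weisbach reduces to ΔP = 32μLV/D². Solving for V: V = ΔP·D²/(32μL) = 6740·(0.268)²/(32·0.625·12.9) = 1.876 m/s.
Check: Re = ρVD/μ = 1250·1.876·0.268/0.625 = 1006 < 2300, so the laminar assumption holds.
Q = V·A = 1.876·(π/4·0.268²) = 0.1058 m³/s = 381 m³/h.

Q ≈ 381 m³/h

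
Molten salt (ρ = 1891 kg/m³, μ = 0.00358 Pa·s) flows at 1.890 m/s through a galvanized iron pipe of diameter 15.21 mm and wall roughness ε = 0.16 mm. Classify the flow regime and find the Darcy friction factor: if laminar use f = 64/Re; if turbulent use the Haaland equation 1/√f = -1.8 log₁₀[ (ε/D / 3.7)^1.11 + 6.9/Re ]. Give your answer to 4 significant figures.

Re = ρVD/μ = 1891·1.89·0.01521/0.00358 = 1.518e+04.
Re > 4000 → turbulent. ε/D = 0.00016/0.01521 = 0.0105; Haaland: 1/√f = -1.8 log₁₀[0.00149 + 0.000454] = 4.879, so f = 0.042.

f ≈ 0.04200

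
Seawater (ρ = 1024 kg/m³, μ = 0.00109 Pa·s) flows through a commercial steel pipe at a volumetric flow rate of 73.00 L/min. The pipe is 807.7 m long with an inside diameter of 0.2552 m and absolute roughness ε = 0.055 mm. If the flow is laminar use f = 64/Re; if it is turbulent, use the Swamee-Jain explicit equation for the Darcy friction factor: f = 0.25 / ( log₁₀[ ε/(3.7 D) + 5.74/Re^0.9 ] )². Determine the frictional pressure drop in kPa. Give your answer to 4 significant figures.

ΔP ≈ 0.03362 kPa

Q = 73.00 L/min = 73.00/60000 = 0.001217 m³/s.
Cross-sectional area A = πD²/4 = π(0.2552)²/4 = 0.05115 m²; mean velocity V = Q/A = 0.001217/0.05115 = 0.02379 m/s.
Reynolds number Re = ρVD/μ = 1024 · 0.02379 · 0.2552 / 0.00109 = 5703.
Re > 4000 → turbulent. Relative roughness ε/D = 5.5e-05/0.2552 = 0.000216. Swamee-Jain: f = 0.25/(log₁₀[0.000216/3.7 + 5.74/5703^0.9])² = 0.25/(log₁₀[5.82e-05 + 0.00239])² = 0.25/(-2.611)² = 0.03667.
Darcy-Weisbach: ΔP = f(L/D)(ρV²/2) = 0.03667·(807.7/0.2552)·(1024·0.02379²/2) = 0.03667·3165·0.2897 = 33.62 Pa.
ΔP = 33.62 Pa = 0.03362 kPa.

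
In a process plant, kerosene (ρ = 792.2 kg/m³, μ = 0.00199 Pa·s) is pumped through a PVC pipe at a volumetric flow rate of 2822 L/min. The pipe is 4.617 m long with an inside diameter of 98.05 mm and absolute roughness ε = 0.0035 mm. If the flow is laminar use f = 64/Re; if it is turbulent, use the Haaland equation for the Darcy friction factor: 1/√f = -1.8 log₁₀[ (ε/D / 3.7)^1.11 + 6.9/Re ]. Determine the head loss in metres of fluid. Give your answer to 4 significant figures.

Q = 2822 L/min = 2822/60000 = 0.04703 m³/s.
Cross-sectional area A = πD²/4 = π(0.09805)²/4 = 0.007551 m²; mean velocity V = Q/A = 0.04703/0.007551 = 6.229 m/s.
Reynolds number Re = ρVD/μ = 792.2 · 6.229 · 0.09805 / 0.00199 = 2.431e+05.
Re > 4000 → turbulent. Relative roughness ε/D = 3.5e-06/0.09805 = 3.57e-05. Haaland: 1/√f = -1.8 log₁₀[(3.57e-05/3.7)^1.11 + 6.9/2.431e+05] = -1.8 log₁₀[2.71e-06 + 2.84e-05] = 8.113, so f = 0.01519.
Darcy-Weisbach: ΔP = f(L/D)(ρV²/2) = 0.01519·(4.617/0.09805)·(792.2·6.229²/2) = 0.01519·47.09·1.537e+04 = 1.099e+04 Pa.
Head loss h_f = ΔP/(ρg) = 1.099e+04/(792.2·9.81) = 1.415 m.

h_f ≈ 1.415 m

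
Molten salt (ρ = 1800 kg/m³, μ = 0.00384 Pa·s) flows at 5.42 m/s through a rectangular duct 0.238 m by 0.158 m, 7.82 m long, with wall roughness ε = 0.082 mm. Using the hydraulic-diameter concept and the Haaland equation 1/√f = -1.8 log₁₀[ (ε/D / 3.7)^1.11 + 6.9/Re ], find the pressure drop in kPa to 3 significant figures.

ΔP ≈ 18.7 kPa

Hydraulic diameter D_h = 4A/P = 4·(0.238·0.158)/(2·(0.238+0.158)) = 0.1504/0.792 = 0.1899 m.
Re = ρVD_h/μ = 1800·5.42·0.1899/0.00384 = 4.825e+05.
ε/D_h = 8.2e-05/0.1899 = 0.000432; Haaland gives 1/√f = -1.8 log₁₀[4.31e-05+1.43e-05] = 7.634, so f = 0.01716.
ΔP = f(L/D_h)(ρV²/2) = 0.01716·7.82/0.1899·2.644e+04 = 1.868e+04 Pa.
ΔP = 18.7 kPa.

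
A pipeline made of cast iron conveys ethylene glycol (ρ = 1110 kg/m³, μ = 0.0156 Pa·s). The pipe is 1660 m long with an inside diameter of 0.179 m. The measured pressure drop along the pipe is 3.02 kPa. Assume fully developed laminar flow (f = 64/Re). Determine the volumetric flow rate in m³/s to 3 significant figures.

For laminar flow, f = 64/Re with Re = ρVD/μ, so Darcy-Weisbach reduces to ΔP = 32μLV/D². Solving for V: V = ΔP·D²/(32μL) = 3020·(0.179)²/(32·0.0156·1660) = 0.1168 m/s.
Check: Re = ρVD/μ = 1110·0.1168·0.179/0.0156 = 1487 < 2300, so the laminar assumption holds.
Q = V·A = 0.1168·(π/4·0.179²) = 0.002939 m³/s = 0.00294 m³/s.

Q ≈ 0.00294 m³/s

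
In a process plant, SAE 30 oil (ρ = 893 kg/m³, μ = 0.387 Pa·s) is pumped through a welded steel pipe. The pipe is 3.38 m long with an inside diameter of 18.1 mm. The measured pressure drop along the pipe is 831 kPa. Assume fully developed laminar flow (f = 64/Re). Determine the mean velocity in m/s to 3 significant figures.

V ≈ 6.50 m/s

For laminar flow, f = 64/Re with Re = ρVD/μ, so Darcy-Weisbach reduces to ΔP = 32μLV/D². Solving for V: V = ΔP·D²/(32μL) = 8.31e+05·(0.0181)²/(32·0.387·3.38) = 6.504 m/s.
Check: Re = ρVD/μ = 893·6.504·0.0181/0.387 = 271.6 < 2300, so the laminar assumption holds.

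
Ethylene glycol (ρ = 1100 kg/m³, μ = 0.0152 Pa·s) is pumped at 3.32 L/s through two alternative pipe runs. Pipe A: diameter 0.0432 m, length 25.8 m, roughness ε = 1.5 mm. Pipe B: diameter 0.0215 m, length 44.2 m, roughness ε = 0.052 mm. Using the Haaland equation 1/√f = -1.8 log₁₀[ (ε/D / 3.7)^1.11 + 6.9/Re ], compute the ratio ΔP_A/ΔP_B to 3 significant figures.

ΔP_A/ΔP_B ≈ 0.0362

Pipe A: V = Q/A = 0.00332/0.001466 = 2.265 m/s; Re = 7081; ε/D = 0.0347; Haaland → f = 0.06488; ΔP_A = f(L/D)(ρV²/2) = 1.093e+05 Pa.
Pipe B: V = Q/A = 0.00332/0.0003631 = 9.145 m/s; Re = 1.423e+04; ε/D = 0.00242; Haaland → f = 0.03192; ΔP_B = f(L/D)(ρV²/2) = 3.018e+06 Pa.
ΔP_A/ΔP_B = 1.093e+05/3.018e+06 = 0.0362.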